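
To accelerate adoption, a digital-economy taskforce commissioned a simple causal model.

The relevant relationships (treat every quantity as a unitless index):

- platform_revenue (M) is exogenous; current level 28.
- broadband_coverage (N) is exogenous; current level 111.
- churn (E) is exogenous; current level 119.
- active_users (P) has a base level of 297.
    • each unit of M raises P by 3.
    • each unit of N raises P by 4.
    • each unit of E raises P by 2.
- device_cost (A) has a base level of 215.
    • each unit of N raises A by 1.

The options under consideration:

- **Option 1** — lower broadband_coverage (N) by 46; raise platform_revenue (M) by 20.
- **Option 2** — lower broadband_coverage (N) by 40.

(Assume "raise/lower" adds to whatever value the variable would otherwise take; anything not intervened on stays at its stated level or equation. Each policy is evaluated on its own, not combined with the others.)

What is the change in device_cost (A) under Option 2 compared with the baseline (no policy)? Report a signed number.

Baseline:
  N = 111
  A = 215 + 111 = 326
Option 2 (N − 40):
  N = 111 − 40 = 71
  A = 215 + 71 = 286
Change in A: 286 − 326 = -40

-40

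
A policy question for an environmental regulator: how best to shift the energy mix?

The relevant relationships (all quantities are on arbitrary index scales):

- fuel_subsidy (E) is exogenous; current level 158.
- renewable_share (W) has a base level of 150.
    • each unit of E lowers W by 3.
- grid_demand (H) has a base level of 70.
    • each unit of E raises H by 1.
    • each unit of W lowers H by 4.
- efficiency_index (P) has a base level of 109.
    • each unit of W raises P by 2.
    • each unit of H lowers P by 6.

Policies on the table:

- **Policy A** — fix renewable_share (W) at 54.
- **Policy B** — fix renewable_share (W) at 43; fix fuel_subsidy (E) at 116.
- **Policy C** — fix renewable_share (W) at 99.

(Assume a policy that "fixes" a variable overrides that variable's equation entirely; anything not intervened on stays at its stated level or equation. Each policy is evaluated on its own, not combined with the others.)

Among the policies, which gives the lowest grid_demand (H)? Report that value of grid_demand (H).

-168

Policy A (W := 54):
  E = 158
  W = 54
  H = 70 + 158 − 4·54 = 12
Policy B (W := 43, E := 116):
  E = 116
  W = 43
  H = 70 + 116 − 4·43 = 14
Policy C (W := 99):
  E = 158
  W = 99
  H = 70 + 158 − 4·99 = -168
Comparing — Policy A: H=12, Policy B: H=14, Policy C: H=-168. Lowest is -168 (Policy C).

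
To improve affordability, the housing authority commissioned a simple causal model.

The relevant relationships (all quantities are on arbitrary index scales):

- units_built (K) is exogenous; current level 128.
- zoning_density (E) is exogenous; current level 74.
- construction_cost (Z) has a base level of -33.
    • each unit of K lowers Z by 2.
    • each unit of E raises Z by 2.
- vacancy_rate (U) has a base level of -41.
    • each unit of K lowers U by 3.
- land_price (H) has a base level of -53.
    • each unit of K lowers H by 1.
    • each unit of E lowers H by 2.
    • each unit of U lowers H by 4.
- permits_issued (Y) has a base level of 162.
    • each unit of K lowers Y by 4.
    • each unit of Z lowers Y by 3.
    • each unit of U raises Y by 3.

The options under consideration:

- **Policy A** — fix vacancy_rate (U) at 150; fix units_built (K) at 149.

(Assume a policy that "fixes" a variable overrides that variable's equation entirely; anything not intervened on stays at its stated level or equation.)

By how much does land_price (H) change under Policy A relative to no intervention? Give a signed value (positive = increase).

Baseline:
  K = 128
  E = 74
  U = -41 − 3·128 = -425
  H = -53 − 128 − 2·74 − 4·(-425) = 1371
Policy A (U := 150, K := 149):
  K = 149
  E = 74
  U = 150
  H = -53 − 149 − 2·74 − 4·150 = -950
Change in H: -950 − 1371 = -2321

-2321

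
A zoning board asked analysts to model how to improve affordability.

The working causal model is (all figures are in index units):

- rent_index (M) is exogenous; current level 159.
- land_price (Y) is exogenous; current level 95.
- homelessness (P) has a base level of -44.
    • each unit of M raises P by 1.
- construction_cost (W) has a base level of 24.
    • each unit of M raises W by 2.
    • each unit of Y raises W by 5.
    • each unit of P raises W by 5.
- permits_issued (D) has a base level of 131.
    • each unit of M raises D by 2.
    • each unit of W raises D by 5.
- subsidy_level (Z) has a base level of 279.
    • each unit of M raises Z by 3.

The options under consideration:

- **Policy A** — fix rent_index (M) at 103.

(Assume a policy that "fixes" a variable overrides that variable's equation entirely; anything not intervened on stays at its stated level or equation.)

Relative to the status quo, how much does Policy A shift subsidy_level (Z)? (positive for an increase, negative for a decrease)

-168

Baseline:
  M = 159
  Z = 279 + 3·159 = 756
Policy A (M := 103):
  M = 103
  Z = 279 + 3·103 = 588
Change in Z: 588 − 756 = -168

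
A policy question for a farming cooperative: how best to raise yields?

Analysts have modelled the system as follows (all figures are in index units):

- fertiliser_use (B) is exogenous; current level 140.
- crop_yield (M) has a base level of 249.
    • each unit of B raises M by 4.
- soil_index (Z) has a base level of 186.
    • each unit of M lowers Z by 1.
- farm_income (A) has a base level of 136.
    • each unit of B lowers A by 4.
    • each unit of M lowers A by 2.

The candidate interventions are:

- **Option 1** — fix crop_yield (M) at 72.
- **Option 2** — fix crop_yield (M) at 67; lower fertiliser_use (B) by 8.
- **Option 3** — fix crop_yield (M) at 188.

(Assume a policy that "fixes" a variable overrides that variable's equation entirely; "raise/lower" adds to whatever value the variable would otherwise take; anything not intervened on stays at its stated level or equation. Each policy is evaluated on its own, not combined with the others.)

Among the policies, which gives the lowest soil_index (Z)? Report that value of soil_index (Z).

Option 1 (M := 72):
  B = 140
  M = 72
  Z = 186 − 72 = 114
Option 2 (M := 67, B − 8):
  B = 140 − 8 = 132
  M = 67
  Z = 186 − 67 = 119
Option 3 (M := 188):
  B = 140
  M = 188
  Z = 186 − 188 = -2
Comparing — Option 1: Z=114, Option 2: Z=119, Option 3: Z=-2. Lowest is -2 (Option 3).

-2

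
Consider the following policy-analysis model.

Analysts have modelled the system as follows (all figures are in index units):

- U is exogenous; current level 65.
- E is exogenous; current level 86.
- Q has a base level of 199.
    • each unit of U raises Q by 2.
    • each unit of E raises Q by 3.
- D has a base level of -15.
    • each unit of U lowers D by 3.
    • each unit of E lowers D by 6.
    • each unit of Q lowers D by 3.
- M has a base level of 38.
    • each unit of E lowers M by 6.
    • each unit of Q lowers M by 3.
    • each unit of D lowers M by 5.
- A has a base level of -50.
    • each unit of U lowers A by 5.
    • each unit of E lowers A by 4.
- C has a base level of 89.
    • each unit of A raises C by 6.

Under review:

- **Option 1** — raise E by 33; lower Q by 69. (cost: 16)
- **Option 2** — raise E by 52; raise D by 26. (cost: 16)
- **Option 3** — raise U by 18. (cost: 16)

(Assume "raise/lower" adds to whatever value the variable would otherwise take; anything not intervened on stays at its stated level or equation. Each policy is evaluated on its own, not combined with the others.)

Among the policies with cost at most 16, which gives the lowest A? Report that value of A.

-927

Option 1 (E + 33, Q − 69):
  U = 65
  E = 86 + 33 = 119
  A = -50 − 5·65 − 4·119 = -851
Option 2 (E + 52, D + 26):
  U = 65
  E = 86 + 52 = 138
  A = -50 − 5·65 − 4·138 = -927
Option 3 (U + 18):
  U = 65 + 18 = 83
  E = 86
  A = -50 − 5·83 − 4·86 = -809
Comparing — Option 1: A=-851, Option 2: A=-927, Option 3: A=-809. Lowest is -927 (Option 2).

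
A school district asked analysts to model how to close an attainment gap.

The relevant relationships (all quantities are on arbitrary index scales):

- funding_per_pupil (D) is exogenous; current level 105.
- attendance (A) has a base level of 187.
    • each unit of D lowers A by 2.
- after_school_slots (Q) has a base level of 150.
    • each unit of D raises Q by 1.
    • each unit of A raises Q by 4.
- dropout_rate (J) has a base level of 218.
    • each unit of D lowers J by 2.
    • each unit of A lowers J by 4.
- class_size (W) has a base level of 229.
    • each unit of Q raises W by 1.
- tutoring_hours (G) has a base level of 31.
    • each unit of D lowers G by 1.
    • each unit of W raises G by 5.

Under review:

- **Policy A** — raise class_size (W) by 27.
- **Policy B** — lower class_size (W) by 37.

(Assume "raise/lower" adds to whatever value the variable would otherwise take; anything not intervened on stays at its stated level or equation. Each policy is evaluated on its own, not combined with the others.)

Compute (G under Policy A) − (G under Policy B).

Policy A (W + 27):
  D = 105
  A = 187 − 2·105 = -23
  Q = 150 + 105 + 4·(-23) = 163
  W = 229 + 163 (+27 from intervention) = 419
  G = 31 − 105 + 5·419 = 2021
Policy B (W − 37):
  D = 105
  A = 187 − 2·105 = -23
  Q = 150 + 105 + 4·(-23) = 163
  W = 229 + 163 (−37 from intervention) = 355
  G = 31 − 105 + 5·355 = 1701
G: 2021 − 1701 = 320

320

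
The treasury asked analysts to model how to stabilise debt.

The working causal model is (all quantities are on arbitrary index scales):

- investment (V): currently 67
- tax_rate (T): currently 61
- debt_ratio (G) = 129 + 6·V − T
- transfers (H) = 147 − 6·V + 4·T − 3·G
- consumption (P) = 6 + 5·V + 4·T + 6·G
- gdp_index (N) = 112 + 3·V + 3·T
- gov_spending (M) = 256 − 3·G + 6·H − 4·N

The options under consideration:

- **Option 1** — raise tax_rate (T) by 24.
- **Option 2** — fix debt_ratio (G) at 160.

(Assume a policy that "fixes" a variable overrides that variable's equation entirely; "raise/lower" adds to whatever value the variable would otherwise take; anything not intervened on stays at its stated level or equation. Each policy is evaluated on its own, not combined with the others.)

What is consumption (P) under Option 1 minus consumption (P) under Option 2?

Option 1 (T + 24):
  V = 67
  T = 61 + 24 = 85
  G = 129 + 6·67 − 85 = 446
  P = 6 + 5·67 + 4·85 + 6·446 = 3357
Option 2 (G := 160):
  V = 67
  T = 61
  G = 160
  P = 6 + 5·67 + 4·61 + 6·160 = 1545
P: 3357 − 1545 = 1812

1812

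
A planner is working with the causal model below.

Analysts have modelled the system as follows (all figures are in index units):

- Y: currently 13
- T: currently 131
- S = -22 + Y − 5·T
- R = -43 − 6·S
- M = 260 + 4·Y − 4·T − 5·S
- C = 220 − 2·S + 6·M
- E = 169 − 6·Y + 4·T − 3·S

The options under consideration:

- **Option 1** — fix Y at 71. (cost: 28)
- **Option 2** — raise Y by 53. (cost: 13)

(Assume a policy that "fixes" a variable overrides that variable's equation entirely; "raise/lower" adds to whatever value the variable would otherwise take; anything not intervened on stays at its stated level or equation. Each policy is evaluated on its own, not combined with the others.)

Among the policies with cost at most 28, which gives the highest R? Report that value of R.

Option 1 (Y := 71):
  Y = 71
  T = 131
  S = -22 + 71 − 5·131 = -606
  R = -43 − 6·(-606) = 3593
Option 2 (Y + 53):
  Y = 13 + 53 = 66
  T = 131
  S = -22 + 66 − 5·131 = -611
  R = -43 − 6·(-611) = 3623
Comparing — Option 1: R=3593, Option 2: R=3623. Highest is 3623 (Option 2).

3623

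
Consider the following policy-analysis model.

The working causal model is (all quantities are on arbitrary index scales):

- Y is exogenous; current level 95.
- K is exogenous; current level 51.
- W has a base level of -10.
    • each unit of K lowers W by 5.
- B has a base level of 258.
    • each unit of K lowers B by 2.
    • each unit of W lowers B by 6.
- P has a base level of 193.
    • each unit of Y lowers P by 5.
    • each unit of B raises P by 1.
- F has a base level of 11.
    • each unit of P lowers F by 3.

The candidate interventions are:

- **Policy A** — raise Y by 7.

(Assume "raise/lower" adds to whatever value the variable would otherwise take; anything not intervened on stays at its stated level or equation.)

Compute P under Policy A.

1429

Policy A (Y + 7):
  Y = 95 + 7 = 102
  K = 51
  W = -10 − 5·51 = -265
  B = 258 − 2·51 − 6·(-265) = 1746
  P = 193 − 5·102 + 1746 = 1429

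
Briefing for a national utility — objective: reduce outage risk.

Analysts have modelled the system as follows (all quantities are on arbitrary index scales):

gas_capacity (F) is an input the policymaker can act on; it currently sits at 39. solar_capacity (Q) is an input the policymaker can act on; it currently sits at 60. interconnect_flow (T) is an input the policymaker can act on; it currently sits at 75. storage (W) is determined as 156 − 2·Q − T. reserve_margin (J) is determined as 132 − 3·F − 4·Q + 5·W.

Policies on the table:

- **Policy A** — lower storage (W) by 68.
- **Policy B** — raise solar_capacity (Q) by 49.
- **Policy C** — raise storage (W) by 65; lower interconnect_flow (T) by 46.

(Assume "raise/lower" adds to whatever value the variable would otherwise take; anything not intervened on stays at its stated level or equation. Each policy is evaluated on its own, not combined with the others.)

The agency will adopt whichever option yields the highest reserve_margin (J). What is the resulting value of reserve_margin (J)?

Policy A (W − 68):
  F = 39
  Q = 60
  T = 75
  W = 156 − 2·60 − 75 (−68 from intervention) = -107
  J = 132 − 3·39 − 4·60 + 5·(-107) = -760
Policy B (Q + 49):
  F = 39
  Q = 60 + 49 = 109
  T = 75
  W = 156 − 2·109 − 75 = -137
  J = 132 − 3·39 − 4·109 + 5·(-137) = -1106
Policy C (W + 65, T − 46):
  F = 39
  Q = 60
  T = 75 − 46 = 29
  W = 156 − 2·60 − 29 (+65 from intervention) = 72
  J = 132 − 3·39 − 4·60 + 5·72 = 135
Comparing — Policy A: J=-760, Policy B: J=-1106, Policy C: J=135. Highest is 135 (Policy C).

135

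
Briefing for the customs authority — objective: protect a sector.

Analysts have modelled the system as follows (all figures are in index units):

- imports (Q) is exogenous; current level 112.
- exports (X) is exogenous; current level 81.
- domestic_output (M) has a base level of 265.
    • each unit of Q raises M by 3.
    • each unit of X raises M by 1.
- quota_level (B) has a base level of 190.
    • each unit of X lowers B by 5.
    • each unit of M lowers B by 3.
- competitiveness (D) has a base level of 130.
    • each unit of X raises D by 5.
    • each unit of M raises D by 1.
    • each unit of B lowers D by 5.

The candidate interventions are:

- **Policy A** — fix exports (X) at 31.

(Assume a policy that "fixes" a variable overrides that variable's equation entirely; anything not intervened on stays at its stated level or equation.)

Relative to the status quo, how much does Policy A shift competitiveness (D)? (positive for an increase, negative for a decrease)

Baseline:
  Q = 112
  X = 81
  M = 265 + 3·112 + 81 = 682
  B = 190 − 5·81 − 3·682 = -2261
  D = 130 + 5·81 + 682 − 5·(-2261) = 12522
Policy A (X := 31):
  Q = 112
  X = 31
  M = 265 + 3·112 + 31 = 632
  B = 190 − 5·31 − 3·632 = -1861
  D = 130 + 5·31 + 632 − 5·(-1861) = 10222
Change in D: 10222 − 12522 = -2300

-2300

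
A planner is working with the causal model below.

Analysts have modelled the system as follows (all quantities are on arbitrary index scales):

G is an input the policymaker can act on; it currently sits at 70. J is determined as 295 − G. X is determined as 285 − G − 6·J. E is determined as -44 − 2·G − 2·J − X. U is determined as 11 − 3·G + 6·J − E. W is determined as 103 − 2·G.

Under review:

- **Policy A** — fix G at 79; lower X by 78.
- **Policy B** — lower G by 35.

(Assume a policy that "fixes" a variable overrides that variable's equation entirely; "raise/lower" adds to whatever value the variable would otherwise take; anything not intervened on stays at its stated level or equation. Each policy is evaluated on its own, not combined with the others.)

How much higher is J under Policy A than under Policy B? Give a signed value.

-44

Policy A (G := 79, X − 78):
  G = 79
  J = 295 − 79 = 216
Policy B (G − 35):
  G = 70 − 35 = 35
  J = 295 − 35 = 260
J: 216 − 260 = -44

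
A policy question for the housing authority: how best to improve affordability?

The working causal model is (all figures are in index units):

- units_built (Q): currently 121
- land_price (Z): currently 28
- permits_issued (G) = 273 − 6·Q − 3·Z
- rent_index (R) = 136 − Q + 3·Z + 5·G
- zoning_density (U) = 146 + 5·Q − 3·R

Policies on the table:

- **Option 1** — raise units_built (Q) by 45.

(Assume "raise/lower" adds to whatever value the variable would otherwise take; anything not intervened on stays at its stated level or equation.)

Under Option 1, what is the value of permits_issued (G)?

Option 1 (Q + 45):
  Q = 121 + 45 = 166
  Z = 28
  G = 273 − 6·166 − 3·28 = -807

-807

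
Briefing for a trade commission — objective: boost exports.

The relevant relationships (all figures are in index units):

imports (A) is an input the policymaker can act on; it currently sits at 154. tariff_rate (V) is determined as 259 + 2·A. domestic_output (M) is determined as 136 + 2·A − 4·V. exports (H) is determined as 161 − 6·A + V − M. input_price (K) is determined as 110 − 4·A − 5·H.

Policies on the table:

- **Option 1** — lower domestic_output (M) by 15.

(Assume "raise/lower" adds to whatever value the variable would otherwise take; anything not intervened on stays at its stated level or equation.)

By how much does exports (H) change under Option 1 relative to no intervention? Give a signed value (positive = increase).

15

Baseline:
  A = 154
  V = 259 + 2·154 = 567
  M = 136 + 2·154 − 4·567 = -1824
  H = 161 − 6·154 + 567 − (-1824) = 1628
Option 1 (M − 15):
  A = 154
  V = 259 + 2·154 = 567
  M = 136 + 2·154 − 4·567 (−15 from intervention) = -1839
  H = 161 − 6·154 + 567 − (-1839) = 1643
Change in H: 1643 − 1628 = 15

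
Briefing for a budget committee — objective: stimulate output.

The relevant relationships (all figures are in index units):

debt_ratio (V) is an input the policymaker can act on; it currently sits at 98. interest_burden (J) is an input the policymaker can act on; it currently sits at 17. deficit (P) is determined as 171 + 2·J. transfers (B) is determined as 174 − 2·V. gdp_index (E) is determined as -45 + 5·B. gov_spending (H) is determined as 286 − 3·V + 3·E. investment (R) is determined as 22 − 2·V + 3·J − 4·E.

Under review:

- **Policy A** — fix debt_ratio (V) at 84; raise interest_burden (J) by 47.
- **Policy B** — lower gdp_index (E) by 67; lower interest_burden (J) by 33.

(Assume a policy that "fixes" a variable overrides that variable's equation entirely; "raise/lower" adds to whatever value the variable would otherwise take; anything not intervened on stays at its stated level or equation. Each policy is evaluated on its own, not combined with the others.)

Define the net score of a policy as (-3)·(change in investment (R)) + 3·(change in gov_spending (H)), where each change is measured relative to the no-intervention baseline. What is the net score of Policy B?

Baseline:
  V = 98
  J = 17
  B = 174 − 2·98 = -22
  E = -45 + 5·(-22) = -155
  H = 286 − 3·98 + 3·(-155) = -473
  R = 22 − 2·98 + 3·17 − 4·(-155) = 497
Policy B (E − 67, J − 33):
  V = 98
  J = 17 − 33 = -16
  B = 174 − 2·98 = -22
  E = -45 + 5·(-22) (−67 from intervention) = -222
  H = 286 − 3·98 + 3·(-222) = -674
  R = 22 − 2·98 + 3·(-16) − 4·(-222) = 666
ΔR = 666 − 497 = 169; ΔH = -674 − (-473) = -201
Score = (-3)·169 + 3·(-201) = -1110

-1110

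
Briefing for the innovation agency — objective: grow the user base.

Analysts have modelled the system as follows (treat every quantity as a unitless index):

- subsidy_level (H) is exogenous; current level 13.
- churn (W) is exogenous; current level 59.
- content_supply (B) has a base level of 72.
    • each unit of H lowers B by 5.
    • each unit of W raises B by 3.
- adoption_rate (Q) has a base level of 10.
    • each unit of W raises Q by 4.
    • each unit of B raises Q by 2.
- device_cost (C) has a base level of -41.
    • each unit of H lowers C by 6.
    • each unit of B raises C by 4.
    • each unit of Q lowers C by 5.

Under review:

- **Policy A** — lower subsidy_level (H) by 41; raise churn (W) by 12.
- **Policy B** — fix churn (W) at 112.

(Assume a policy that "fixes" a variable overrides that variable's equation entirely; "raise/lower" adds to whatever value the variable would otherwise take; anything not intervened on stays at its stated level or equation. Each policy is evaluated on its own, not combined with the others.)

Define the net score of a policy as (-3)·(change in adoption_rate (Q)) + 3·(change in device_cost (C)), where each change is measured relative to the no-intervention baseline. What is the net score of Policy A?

-5910

Baseline:
  H = 13
  W = 59
  B = 72 − 5·13 + 3·59 = 184
  Q = 10 + 4·59 + 2·184 = 614
  C = -41 − 6·13 + 4·184 − 5·614 = -2453
Policy A (H − 41, W + 12):
  H = 13 − 41 = -28
  W = 59 + 12 = 71
  B = 72 − 5·(-28) + 3·71 = 425
  Q = 10 + 4·71 + 2·425 = 1144
  C = -41 − 6·(-28) + 4·425 − 5·1144 = -3893
ΔQ = 1144 − 614 = 530; ΔC = -3893 − (-2453) = -1440
Score = (-3)·530 + 3·(-1440) = -5910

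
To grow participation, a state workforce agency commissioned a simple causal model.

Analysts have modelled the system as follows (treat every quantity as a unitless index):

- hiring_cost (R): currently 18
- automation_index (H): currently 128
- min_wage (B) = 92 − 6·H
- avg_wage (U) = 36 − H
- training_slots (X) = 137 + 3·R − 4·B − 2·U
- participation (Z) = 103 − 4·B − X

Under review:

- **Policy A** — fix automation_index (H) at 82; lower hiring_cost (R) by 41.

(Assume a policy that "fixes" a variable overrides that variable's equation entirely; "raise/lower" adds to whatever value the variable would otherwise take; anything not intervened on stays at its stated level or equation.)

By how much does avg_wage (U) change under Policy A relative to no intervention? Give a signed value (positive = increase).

Baseline:
  H = 128
  U = 36 − 128 = -92
Policy A (H := 82, R − 41):
  H = 82
  U = 36 − 82 = -46
Change in U: -46 − (-92) = 46

46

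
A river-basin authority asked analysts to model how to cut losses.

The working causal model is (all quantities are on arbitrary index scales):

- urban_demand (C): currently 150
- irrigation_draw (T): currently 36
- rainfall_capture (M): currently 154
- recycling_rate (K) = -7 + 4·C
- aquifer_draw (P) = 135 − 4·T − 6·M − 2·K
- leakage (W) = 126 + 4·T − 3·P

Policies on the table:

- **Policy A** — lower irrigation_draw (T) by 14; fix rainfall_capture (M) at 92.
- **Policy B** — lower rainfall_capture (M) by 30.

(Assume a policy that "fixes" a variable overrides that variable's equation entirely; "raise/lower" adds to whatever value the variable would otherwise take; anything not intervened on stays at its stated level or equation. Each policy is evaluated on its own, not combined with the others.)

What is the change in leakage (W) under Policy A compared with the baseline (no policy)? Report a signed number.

-1340

Baseline:
  C = 150
  T = 36
  M = 154
  K = -7 + 4·150 = 593
  P = 135 − 4·36 − 6·154 − 2·593 = -2119
  W = 126 + 4·36 − 3·(-2119) = 6627
Policy A (T − 14, M := 92):
  C = 150
  T = 36 − 14 = 22
  M = 92
  K = -7 + 4·150 = 593
  P = 135 − 4·22 − 6·92 − 2·593 = -1691
  W = 126 + 4·22 − 3·(-1691) = 5287
Change in W: 5287 − 6627 = -1340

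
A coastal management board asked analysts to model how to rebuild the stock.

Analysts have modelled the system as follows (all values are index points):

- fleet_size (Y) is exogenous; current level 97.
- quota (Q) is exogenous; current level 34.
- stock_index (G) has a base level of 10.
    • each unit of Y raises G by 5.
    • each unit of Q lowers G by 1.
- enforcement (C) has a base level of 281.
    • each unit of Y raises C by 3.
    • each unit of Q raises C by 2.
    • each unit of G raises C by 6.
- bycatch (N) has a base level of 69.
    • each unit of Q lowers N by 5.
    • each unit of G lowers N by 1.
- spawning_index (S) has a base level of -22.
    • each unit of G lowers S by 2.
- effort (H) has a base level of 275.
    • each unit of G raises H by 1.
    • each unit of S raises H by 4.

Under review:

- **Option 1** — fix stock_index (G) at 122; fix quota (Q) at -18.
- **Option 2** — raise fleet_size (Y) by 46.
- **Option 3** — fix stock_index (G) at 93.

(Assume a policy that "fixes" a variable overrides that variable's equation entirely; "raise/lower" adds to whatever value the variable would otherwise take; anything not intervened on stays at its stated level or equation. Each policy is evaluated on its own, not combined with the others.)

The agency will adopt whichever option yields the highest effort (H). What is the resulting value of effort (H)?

Option 1 (G := 122, Q := -18):
  Y = 97
  Q = -18
  G = 122
  S = -22 − 2·122 = -266
  H = 275 + 122 + 4·(-266) = -667
Option 2 (Y + 46):
  Y = 97 + 46 = 143
  Q = 34
  G = 10 + 5·143 − 34 = 691
  S = -22 − 2·691 = -1404
  H = 275 + 691 + 4·(-1404) = -4650
Option 3 (G := 93):
  Y = 97
  Q = 34
  G = 93
  S = -22 − 2·93 = -208
  H = 275 + 93 + 4·(-208) = -464
Comparing — Option 1: H=-667, Option 2: H=-4650, Option 3: H=-464. Highest is -464 (Option 3).

-464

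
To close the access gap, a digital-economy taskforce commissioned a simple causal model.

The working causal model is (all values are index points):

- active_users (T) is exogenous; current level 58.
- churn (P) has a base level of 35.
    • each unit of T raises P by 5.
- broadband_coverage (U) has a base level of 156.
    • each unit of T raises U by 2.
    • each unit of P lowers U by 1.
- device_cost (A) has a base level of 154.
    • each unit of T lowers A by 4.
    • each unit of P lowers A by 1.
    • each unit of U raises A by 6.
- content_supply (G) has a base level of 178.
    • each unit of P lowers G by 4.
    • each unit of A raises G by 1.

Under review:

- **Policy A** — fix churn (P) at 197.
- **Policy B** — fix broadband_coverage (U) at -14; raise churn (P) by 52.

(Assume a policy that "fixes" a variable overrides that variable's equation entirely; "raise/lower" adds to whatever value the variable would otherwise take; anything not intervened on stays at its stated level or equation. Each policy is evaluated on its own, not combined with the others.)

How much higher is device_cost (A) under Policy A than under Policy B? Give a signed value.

714

Policy A (P := 197):
  T = 58
  P = 197
  U = 156 + 2·58 − 197 = 75
  A = 154 − 4·58 − 197 + 6·75 = 175
Policy B (U := -14, P + 52):
  T = 58
  P = 35 + 5·58 (+52 from intervention) = 377
  U = -14
  A = 154 − 4·58 − 377 + 6·(-14) = -539
A: 175 − (-539) = 714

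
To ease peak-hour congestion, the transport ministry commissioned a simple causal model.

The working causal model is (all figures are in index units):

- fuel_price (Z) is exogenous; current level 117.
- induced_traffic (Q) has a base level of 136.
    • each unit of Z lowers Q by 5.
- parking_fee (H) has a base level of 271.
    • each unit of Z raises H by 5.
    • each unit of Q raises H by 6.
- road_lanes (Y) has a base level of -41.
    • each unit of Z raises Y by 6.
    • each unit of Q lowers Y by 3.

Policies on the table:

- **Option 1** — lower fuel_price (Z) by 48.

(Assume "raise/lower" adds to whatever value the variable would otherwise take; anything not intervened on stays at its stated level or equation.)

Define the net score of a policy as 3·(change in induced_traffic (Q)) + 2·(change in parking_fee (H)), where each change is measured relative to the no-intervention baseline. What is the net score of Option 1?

Baseline:
  Z = 117
  Q = 136 − 5·117 = -449
  H = 271 + 5·117 + 6·(-449) = -1838
Option 1 (Z − 48):
  Z = 117 − 48 = 69
  Q = 136 − 5·69 = -209
  H = 271 + 5·69 + 6·(-209) = -638
ΔQ = -209 − (-449) = 240; ΔH = -638 − (-1838) = 1200
Score = 3·240 + 2·1200 = 3120

3120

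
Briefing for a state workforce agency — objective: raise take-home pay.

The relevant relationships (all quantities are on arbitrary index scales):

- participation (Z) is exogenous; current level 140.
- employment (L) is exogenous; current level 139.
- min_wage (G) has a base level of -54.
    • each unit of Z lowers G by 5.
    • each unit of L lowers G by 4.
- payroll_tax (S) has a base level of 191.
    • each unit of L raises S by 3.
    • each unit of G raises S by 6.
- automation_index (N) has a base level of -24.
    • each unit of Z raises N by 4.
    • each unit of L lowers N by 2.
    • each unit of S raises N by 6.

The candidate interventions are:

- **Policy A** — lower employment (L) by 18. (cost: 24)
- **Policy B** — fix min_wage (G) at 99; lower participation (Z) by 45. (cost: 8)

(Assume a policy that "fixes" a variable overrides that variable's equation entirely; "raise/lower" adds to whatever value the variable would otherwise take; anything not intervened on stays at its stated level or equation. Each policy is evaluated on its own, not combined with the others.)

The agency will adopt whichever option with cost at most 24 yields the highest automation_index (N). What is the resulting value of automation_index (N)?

7290

Policy A (L − 18):
  Z = 140
  L = 139 − 18 = 121
  G = -54 − 5·140 − 4·121 = -1238
  S = 191 + 3·121 + 6·(-1238) = -6874
  N = -24 + 4·140 − 2·121 + 6·(-6874) = -40950
Policy B (G := 99, Z − 45):
  Z = 140 − 45 = 95
  L = 139
  G = 99
  S = 191 + 3·139 + 6·99 = 1202
  N = -24 + 4·95 − 2·139 + 6·1202 = 7290
Comparing — Policy A: N=-40950, Policy B: N=7290. Highest is 7290 (Policy B).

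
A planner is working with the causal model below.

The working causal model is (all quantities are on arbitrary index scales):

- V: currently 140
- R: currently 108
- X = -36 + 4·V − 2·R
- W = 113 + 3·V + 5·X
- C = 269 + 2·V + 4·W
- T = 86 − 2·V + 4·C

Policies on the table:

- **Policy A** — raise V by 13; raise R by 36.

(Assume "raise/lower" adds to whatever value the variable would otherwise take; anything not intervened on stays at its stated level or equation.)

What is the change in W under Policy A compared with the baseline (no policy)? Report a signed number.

Baseline:
  V = 140
  R = 108
  X = -36 + 4·140 − 2·108 = 308
  W = 113 + 3·140 + 5·308 = 2073
Policy A (V + 13, R + 36):
  V = 140 + 13 = 153
  R = 108 + 36 = 144
  X = -36 + 4·153 − 2·144 = 288
  W = 113 + 3·153 + 5·288 = 2012
Change in W: 2012 − 2073 = -61

-61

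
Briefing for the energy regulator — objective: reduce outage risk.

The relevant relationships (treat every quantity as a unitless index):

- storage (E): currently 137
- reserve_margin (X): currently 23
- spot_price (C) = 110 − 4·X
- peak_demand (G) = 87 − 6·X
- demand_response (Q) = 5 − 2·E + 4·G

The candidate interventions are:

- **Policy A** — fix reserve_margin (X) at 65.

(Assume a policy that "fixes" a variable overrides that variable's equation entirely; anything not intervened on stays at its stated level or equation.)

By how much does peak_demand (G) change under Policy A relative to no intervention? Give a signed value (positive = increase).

Baseline:
  X = 23
  G = 87 − 6·23 = -51
Policy A (X := 65):
  X = 65
  G = 87 − 6·65 = -303
Change in G: -303 − (-51) = -252

-252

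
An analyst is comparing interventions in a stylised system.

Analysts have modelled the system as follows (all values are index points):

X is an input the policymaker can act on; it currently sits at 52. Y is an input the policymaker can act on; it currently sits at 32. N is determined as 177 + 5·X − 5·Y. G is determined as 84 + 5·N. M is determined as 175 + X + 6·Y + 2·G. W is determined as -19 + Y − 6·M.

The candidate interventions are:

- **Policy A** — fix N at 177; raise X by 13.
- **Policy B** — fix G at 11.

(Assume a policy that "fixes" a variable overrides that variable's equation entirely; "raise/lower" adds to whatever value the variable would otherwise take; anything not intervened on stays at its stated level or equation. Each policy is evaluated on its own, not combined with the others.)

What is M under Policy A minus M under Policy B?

Policy A (N := 177, X + 13):
  X = 52 + 13 = 65
  Y = 32
  N = 177
  G = 84 + 5·177 = 969
  M = 175 + 65 + 6·32 + 2·969 = 2370
Policy B (G := 11):
  X = 52
  Y = 32
  N = 177 + 5·52 − 5·32 = 277
  G = 11
  M = 175 + 52 + 6·32 + 2·11 = 441
M: 2370 − 441 = 1929

1929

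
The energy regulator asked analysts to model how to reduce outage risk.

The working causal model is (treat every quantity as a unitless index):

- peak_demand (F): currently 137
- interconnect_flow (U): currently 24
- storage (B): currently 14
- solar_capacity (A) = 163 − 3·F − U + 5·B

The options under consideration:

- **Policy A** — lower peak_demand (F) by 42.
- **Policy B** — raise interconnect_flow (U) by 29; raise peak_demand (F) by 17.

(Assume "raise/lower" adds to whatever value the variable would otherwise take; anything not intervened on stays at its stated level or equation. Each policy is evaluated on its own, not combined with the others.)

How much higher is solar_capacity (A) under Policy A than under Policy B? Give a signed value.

206

Policy A (F − 42):
  F = 137 − 42 = 95
  U = 24
  B = 14
  A = 163 − 3·95 − 24 + 5·14 = -76
Policy B (U + 29, F + 17):
  F = 137 + 17 = 154
  U = 24 + 29 = 53
  B = 14
  A = 163 − 3·154 − 53 + 5·14 = -282
A: -76 − (-282) = 206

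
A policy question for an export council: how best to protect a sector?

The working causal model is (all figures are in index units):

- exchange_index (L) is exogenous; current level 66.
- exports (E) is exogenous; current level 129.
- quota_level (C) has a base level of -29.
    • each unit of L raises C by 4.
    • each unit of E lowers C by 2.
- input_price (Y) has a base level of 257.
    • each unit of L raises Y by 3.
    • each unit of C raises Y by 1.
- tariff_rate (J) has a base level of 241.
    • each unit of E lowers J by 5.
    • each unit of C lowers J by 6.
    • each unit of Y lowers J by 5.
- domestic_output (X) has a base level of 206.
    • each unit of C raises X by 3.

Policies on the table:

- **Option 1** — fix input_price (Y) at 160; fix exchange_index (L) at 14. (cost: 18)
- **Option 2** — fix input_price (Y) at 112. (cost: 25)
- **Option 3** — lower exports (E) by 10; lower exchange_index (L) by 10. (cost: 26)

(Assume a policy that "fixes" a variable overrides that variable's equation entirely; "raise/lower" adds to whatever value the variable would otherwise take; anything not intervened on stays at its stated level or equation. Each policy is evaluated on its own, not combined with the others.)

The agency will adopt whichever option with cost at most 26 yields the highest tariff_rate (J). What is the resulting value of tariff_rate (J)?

Option 1 (Y := 160, L := 14):
  L = 14
  E = 129
  C = -29 + 4·14 − 2·129 = -231
  Y = 160
  J = 241 − 5·129 − 6·(-231) − 5·160 = 182
Option 2 (Y := 112):
  L = 66
  E = 129
  C = -29 + 4·66 − 2·129 = -23
  Y = 112
  J = 241 − 5·129 − 6·(-23) − 5·112 = -826
Option 3 (E − 10, L − 10):
  L = 66 − 10 = 56
  E = 129 − 10 = 119
  C = -29 + 4·56 − 2·119 = -43
  Y = 257 + 3·56 + (-43) = 382
  J = 241 − 5·119 − 6·(-43) − 5·382 = -2006
Comparing — Option 1: J=182, Option 2: J=-826, Option 3: J=-2006. Highest is 182 (Option 1).

182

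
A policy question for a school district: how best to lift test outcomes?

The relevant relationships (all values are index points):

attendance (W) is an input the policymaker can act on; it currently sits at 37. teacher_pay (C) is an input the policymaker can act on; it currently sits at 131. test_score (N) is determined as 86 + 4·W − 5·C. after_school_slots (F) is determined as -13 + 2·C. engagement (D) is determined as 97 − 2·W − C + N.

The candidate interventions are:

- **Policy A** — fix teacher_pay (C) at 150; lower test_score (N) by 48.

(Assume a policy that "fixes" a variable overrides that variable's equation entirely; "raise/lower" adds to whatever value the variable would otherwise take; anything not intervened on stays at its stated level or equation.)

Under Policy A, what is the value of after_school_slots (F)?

Policy A (C := 150, N − 48):
  C = 150
  F = -13 + 2·150 = 287

287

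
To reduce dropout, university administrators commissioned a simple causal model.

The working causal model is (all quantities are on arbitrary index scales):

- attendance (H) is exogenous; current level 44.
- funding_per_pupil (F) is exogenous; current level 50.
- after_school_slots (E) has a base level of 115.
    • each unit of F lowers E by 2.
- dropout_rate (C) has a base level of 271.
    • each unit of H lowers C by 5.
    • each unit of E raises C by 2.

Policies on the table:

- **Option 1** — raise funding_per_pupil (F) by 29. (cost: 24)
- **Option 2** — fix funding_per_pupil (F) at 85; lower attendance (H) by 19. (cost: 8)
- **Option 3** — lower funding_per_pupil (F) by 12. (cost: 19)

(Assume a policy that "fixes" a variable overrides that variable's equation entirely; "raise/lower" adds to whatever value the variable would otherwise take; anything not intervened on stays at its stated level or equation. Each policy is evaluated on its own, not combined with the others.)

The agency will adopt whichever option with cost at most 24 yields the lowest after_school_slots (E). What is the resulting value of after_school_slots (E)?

Option 1 (F + 29):
  F = 50 + 29 = 79
  E = 115 − 2·79 = -43
Option 2 (F := 85, H − 19):
  F = 85
  E = 115 − 2·85 = -55
Option 3 (F − 12):
  F = 50 − 12 = 38
  E = 115 − 2·38 = 39
Comparing — Option 1: E=-43, Option 2: E=-55, Option 3: E=39. Lowest is -55 (Option 2).

-55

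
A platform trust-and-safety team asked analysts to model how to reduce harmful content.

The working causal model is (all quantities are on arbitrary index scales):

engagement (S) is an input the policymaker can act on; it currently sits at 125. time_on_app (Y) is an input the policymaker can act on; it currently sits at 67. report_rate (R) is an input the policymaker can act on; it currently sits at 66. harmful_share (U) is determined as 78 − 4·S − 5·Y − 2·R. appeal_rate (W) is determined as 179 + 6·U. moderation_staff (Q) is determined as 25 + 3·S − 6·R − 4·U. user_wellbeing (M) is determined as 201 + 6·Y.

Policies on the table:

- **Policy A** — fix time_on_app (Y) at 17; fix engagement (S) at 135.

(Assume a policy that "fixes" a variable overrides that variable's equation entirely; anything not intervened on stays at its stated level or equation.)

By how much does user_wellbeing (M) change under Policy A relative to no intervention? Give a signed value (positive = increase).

-300

Baseline:
  Y = 67
  M = 201 + 6·67 = 603
Policy A (Y := 17, S := 135):
  Y = 17
  M = 201 + 6·17 = 303
Change in M: 303 − 603 = -300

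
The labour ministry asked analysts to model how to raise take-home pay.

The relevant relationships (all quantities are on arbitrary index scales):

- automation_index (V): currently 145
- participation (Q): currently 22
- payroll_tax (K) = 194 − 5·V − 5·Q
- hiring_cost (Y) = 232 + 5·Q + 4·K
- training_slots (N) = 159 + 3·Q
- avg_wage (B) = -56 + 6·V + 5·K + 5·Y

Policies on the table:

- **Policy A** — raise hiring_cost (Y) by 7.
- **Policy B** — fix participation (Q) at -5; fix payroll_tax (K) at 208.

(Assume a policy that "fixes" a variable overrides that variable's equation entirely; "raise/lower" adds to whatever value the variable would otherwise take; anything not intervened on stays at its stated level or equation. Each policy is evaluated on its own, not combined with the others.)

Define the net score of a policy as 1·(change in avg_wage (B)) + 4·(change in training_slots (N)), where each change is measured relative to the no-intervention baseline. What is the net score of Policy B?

20226

Baseline:
  V = 145
  Q = 22
  K = 194 − 5·145 − 5·22 = -641
  Y = 232 + 5·22 + 4·(-641) = -2222
  N = 159 + 3·22 = 225
  B = -56 + 6·145 + 5·(-641) + 5·(-2222) = -13501
Policy B (Q := -5, K := 208):
  V = 145
  Q = -5
  K = 208
  Y = 232 + 5·(-5) + 4·208 = 1039
  N = 159 + 3·(-5) = 144
  B = -56 + 6·145 + 5·208 + 5·1039 = 7049
ΔB = 7049 − (-13501) = 20550; ΔN = 144 − 225 = -81
Score = 1·20550 + 4·(-81) = 20226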